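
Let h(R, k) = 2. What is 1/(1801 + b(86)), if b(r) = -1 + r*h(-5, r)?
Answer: 1/1972 ≈ 0.00050710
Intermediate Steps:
b(r) = -1 + 2*r (b(r) = -1 + r*2 = -1 + 2*r)
1/(1801 + b(86)) = 1/(1801 + (-1 + 2*86)) = 1/(1801 + (-1 + 172)) = 1/(1801 + 171) = 1/1972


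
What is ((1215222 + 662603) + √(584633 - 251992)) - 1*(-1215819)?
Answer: 3093644 + √332641 ≈ 3.0942e+6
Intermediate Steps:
((1215222 + 662603) + √(584633 - 251992)) - 1*(-1215819) = (1877825 + √332641) + 1215819 = 3093644 + √332641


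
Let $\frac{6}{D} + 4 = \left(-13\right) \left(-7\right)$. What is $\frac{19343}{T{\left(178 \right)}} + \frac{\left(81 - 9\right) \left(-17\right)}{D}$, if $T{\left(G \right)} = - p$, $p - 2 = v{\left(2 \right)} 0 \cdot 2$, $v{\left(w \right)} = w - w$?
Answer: $- \frac{54839}{2} \approx -27420.0$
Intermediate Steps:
$v{\left(w \right)} = 0$
$D = \frac{2}{29}$ ($D = \frac{6}{-4 - -91} = \frac{6}{-4 + 91} = \frac{6}{87} = 6 \cdot \frac{1}{87} = \frac{2}{29} \approx 0.068966$)
$p = 2$ ($p = 2 + 0 \cdot 0 \cdot 2 = 2 + 0 \cdot 2 = 2 + 0 = 2$)
$T{\left(G \right)} = -2$ ($T{\left(G \right)} = \left(-1\right) 2 = -2$)
$\frac{19343}{T{\left(178 \right)}} + \frac{\left(81 - 9\right) \left(-17\right)}{D} = \frac{19343}{-2} + \frac{\left(81 - 9\right) \left(-17\right)}{\frac{2}{29}} = 19343 \left(- \frac{1}{2}\right) + 72 \left(-17\right) \frac{29}{2} = - \frac{19343}{2} - 17748 = - \frac{54839}{2}$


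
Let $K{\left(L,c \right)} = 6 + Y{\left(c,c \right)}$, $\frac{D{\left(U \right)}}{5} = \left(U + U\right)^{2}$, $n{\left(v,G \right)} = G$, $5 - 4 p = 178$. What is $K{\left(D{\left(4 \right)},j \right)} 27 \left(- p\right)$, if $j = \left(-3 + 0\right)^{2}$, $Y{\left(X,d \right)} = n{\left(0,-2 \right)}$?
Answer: $4671$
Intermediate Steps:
$p = - \frac{173}{4}$ ($p = \frac{5}{4} - \frac{89}{2} = - \frac{173}{4} \approx -43.25$)
$D{\left(U \right)} = 20 U^{2}$ ($D{\left(U \right)} = 5 \left(U + U\right)^{2} = 5 \left(2 U\right)^{2} = 5 \cdot 4 U^{2} = 20 U^{2}$)
$Y{\left(X,d \right)} = -2$
$j = 9$ ($j = \left(-3\right)^{2} = 9$)
$K{\left(L,c \right)} = 4$ ($K{\left(L,c \right)} = 6 - 2 = 4$)
$K{\left(D{\left(4 \right)},j \right)} 27 \left(- p\right) = 4 \cdot 27 \left(\left(-1\right) \left(- \frac{173}{4}\right)\right) = 108 \cdot \frac{173}{4} = 4671$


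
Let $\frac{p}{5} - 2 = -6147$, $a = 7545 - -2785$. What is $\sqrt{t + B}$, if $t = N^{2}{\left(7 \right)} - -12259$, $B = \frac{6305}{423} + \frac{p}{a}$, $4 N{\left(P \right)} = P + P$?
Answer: $\frac{\sqrt{1042340744383855}}{291306} \approx 110.83$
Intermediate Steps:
$a = 10330$ ($a = 7545 + 2785 = 10330$)
$p = -30725$ ($p = 10 + 5 \left(-6147\right) = 10 - 30735 = -30725$)
$N{\left(P \right)} = \frac{P}{2}$ ($N{\left(P \right)} = \frac{P + P}{4} = \frac{2 P}{4} = \frac{P}{2}$)
$B = \frac{10426795}{873918}$ ($B = \frac{6305}{423} - \frac{30725}{10330} = 6305 \cdot \frac{1}{423} - \frac{6145}{2066} = \frac{6305}{423} - \frac{6145}{2066} = \frac{10426795}{873918} \approx 11.931$)
$t = \frac{49085}{4}$ ($t = \left(\frac{1}{2} \cdot 7\right)^{2} - -12259 = \left(\frac{7}{2}\right)^{2} + 12259 = \frac{49}{4} + 12259 = \frac{49085}{4} \approx 12271.0$)
$\sqrt{t + B} = \sqrt{\frac{49085}{4} + \frac{10426795}{873918}} = \sqrt{\frac{21468986105}{1747836}} = \frac{\sqrt{1042340744383855}}{291306}$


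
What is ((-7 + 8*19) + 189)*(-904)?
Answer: -301936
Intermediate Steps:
((-7 + 8*19) + 189)*(-904) = ((-7 + 152) + 189)*(-904) = (145 + 189)*(-904) = 334*(-904) = -301936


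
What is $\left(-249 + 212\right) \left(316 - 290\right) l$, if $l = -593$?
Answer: $570466$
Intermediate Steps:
$\left(-249 + 212\right) \left(316 - 290\right) l = \left(-249 + 212\right) \left(316 - 290\right) \left(-593\right) = \left(-37\right) 26 \left(-593\right) = \left(-962\right) \left(-593\right) = 570466$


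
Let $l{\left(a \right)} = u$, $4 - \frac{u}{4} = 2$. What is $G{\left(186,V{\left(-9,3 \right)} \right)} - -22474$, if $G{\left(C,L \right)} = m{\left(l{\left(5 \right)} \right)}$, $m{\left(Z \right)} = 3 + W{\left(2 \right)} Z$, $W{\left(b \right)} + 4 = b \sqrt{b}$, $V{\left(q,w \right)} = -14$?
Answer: $22445 + 16 \sqrt{2} \approx 22468.0$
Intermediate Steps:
$u = 8$ ($u = 16 - 8 = 8$)
$W{\left(b \right)} = -4 + b^{\frac{3}{2}}$ ($W{\left(b \right)} = -4 + b \sqrt{b} = -4 + b^{\frac{3}{2}}$)
$l{\left(a \right)} = 8$
$m{\left(Z \right)} = 3 + Z \left(-4 + 2 \sqrt{2}\right)$ ($m{\left(Z \right)} = 3 + \left(-4 + 2^{\frac{3}{2}}\right) Z = 3 + \left(-4 + 2 \sqrt{2}\right) Z = 3 + Z \left(-4 + 2 \sqrt{2}\right)$)
$G{\left(C,L \right)} = -29 + 16 \sqrt{2}$ ($G{\left(C,L \right)} = 3 - 16 \left(2 - \sqrt{2}\right) = 3 - \left(32 - 16 \sqrt{2}\right) = -29 + 16 \sqrt{2}$)
$G{\left(186,V{\left(-9,3 \right)} \right)} - -22474 = \left(-29 + 16 \sqrt{2}\right) - -22474 = \left(-29 + 16 \sqrt{2}\right) + 22474 = 22445 + 16 \sqrt{2}$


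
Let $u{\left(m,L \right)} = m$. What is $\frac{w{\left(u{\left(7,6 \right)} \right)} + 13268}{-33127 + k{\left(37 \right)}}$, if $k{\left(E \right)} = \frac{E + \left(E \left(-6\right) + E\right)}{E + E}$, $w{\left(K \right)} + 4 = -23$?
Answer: $- \frac{13241}{33129} \approx -0.39968$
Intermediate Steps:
$w{\left(K \right)} = -27$ ($w{\left(K \right)} = -4 - 23 = -27$)
$k{\left(E \right)} = -2$ ($k{\left(E \right)} = \frac{E + \left(- 6 E + E\right)}{2 E} = \left(E - 5 E\right) \frac{1}{2 E} = - 4 E \frac{1}{2 E} = -2$)
$\frac{w{\left(u{\left(7,6 \right)} \right)} + 13268}{-33127 + k{\left(37 \right)}} = \frac{-27 + 13268}{-33127 - 2} = \frac{13241}{-33129} = 13241 \left(- \frac{1}{33129}\right) = - \frac{13241}{33129}$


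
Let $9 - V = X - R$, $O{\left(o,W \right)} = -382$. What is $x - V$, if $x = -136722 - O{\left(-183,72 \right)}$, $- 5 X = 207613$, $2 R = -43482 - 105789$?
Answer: $- \frac{1032361}{10} \approx -1.0324 \cdot 10^{5}$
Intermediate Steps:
$R = - \frac{149271}{2}$ ($R = \frac{-43482 - 105789}{2} = \frac{1}{2} \left(-149271\right) = - \frac{149271}{2} \approx -74636.0$)
$X = - \frac{207613}{5}$ ($X = \left(- \frac{1}{5}\right) 207613 = - \frac{207613}{5} \approx -41523.0$)
$x = -136340$ ($x = -136722 - -382 = -136722 + 382 = -136340$)
$V = - \frac{331039}{10}$ ($V = 9 - \left(- \frac{207613}{5} - - \frac{149271}{2}\right) = 9 - \left(- \frac{207613}{5} + \frac{149271}{2}\right) = 9 - \frac{331129}{10} = - \frac{331039}{10} \approx -33104.0$)
$x - V = -136340 - - \frac{331039}{10} = -136340 + \frac{331039}{10} = - \frac{1032361}{10}$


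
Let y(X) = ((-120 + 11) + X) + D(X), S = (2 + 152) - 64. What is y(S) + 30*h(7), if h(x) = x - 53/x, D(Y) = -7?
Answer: -302/7 ≈ -43.143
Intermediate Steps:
S = 90 (S = 154 - 64 = 90)
y(X) = -116 + X (y(X) = ((-120 + 11) + X) - 7 = (-109 + X) - 7 = -116 + X)
y(S) + 30*h(7) = (-116 + 90) + 30*(7 - 53/7) = -26 + 30*(7 - 53*⅐) = -26 + 30*(7 - 53/7) = -26 + 30*(-4/7) = -26 - 120/7 = -302/7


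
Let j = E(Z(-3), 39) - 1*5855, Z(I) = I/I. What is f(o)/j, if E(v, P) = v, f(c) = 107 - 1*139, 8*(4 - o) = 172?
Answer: 16/2927 ≈ 0.0054663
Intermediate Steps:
o = -35/2 (o = 4 - ⅛*172 = 4 - 43/2 = -35/2 ≈ -17.500)
Z(I) = 1
f(c) = -32 (f(c) = 107 - 139 = -32)
j = -5854 (j = 1 - 1*5855 = 1 - 5855 = -5854)
f(o)/j = -32/(-5854) = -32*(-1/5854) = 16/2927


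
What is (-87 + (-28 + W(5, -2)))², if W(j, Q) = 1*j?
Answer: 12100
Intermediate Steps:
W(j, Q) = j
(-87 + (-28 + W(5, -2)))² = (-87 + (-28 + 5))² = (-87 - 23)² = (-110)² = 12100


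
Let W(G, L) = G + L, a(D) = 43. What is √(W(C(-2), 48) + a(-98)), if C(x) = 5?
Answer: 4*√6 ≈ 9.7980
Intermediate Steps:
√(W(C(-2), 48) + a(-98)) = √((5 + 48) + 43) = √(53 + 43) = √96 = 4*√6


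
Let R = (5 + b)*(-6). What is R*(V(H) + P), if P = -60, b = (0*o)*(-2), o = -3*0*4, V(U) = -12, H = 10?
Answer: 2160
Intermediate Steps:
o = 0 (o = 0*4 = 0)
b = 0 (b = (0*0)*(-2) = 0*(-2) = 0)
R = -30 (R = (5 + 0)*(-6) = 5*(-6) = -30)
R*(V(H) + P) = -30*(-12 - 60) = -30*(-72) = 2160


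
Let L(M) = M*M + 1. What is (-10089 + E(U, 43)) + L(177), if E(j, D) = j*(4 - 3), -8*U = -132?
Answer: 42515/2 ≈ 21258.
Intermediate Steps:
U = 33/2 (U = -⅛*(-132) = 33/2 ≈ 16.500)
E(j, D) = j (E(j, D) = j*1 = j)
L(M) = 1 + M² (L(M) = M² + 1 = 1 + M²)
(-10089 + E(U, 43)) + L(177) = (-10089 + 33/2) + (1 + 177²) = -20145/2 + (1 + 31329) = -20145/2 + 31330 = 42515/2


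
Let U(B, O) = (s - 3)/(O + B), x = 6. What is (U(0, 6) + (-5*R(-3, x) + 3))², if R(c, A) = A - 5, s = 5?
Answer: 25/9 ≈ 2.7778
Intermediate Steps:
R(c, A) = -5 + A
U(B, O) = 2/(B + O) (U(B, O) = (5 - 3)/(O + B) = 2/(B + O))
(U(0, 6) + (-5*R(-3, x) + 3))² = (2/(0 + 6) + (-5*(-5 + 6) + 3))² = (2/6 + (-5*1 + 3))² = (2*(⅙) + (-5 + 3))² = (⅓ - 2)² = (-5/3)² = 25/9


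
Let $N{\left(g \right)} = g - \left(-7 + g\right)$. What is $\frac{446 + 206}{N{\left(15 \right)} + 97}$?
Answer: $\frac{163}{26} \approx 6.2692$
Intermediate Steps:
$N{\left(g \right)} = 7$
$\frac{446 + 206}{N{\left(15 \right)} + 97} = \frac{446 + 206}{7 + 97} = \frac{652}{104} = 652 \cdot \frac{1}{104} = \frac{163}{26}$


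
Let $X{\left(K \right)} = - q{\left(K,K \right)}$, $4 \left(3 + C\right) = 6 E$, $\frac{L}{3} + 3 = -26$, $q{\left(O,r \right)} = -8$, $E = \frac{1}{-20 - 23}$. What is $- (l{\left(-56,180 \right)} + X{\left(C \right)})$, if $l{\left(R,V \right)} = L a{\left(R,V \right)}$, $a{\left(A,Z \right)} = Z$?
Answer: $15652$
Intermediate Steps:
$E = - \frac{1}{43}$ ($E = \frac{1}{-43} = - \frac{1}{43} \approx -0.023256$)
$L = -87$ ($L = -9 + 3 \left(-26\right) = -9 - 78 = -87$)
$C = - \frac{261}{86}$ ($C = -3 + \frac{6 \left(- \frac{1}{43}\right)}{4} = -3 + \frac{1}{4} \left(- \frac{6}{43}\right) = -3 - \frac{3}{86} = - \frac{261}{86} \approx -3.0349$)
$l{\left(R,V \right)} = - 87 V$
$X{\left(K \right)} = 8$ ($X{\left(K \right)} = \left(-1\right) \left(-8\right) = 8$)
$- (l{\left(-56,180 \right)} + X{\left(C \right)}) = - (\left(-87\right) 180 + 8) = - (-15660 + 8) = \left(-1\right) \left(-15652\right) = 15652$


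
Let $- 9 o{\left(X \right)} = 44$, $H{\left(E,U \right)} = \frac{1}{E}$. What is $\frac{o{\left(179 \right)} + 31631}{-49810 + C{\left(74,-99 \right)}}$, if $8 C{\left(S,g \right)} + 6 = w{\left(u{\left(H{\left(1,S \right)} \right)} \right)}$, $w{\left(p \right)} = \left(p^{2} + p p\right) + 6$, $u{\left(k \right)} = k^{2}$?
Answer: $- \frac{1138540}{1793151} \approx -0.63494$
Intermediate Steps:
$w{\left(p \right)} = 6 + 2 p^{2}$ ($w{\left(p \right)} = \left(p^{2} + p^{2}\right) + 6 = 2 p^{2} + 6 = 6 + 2 p^{2}$)
$C{\left(S,g \right)} = \frac{1}{4}$ ($C{\left(S,g \right)} = - \frac{3}{4} + \frac{6 + 2 \left(\left(1^{-1}\right)^{2}\right)^{2}}{8} = - \frac{3}{4} + \frac{6 + 2 \left(1^{2}\right)^{2}}{8} = - \frac{3}{4} + \frac{6 + 2 \cdot 1^{2}}{8} = - \frac{3}{4} + \frac{6 + 2 \cdot 1}{8} = - \frac{3}{4} + \frac{6 + 2}{8} = - \frac{3}{4} + \frac{1}{8} \cdot 8 = - \frac{3}{4} + 1 = \frac{1}{4}$)
$o{\left(X \right)} = - \frac{44}{9}$ ($o{\left(X \right)} = \left(- \frac{1}{9}\right) 44 = - \frac{44}{9}$)
$\frac{o{\left(179 \right)} + 31631}{-49810 + C{\left(74,-99 \right)}} = \frac{- \frac{44}{9} + 31631}{-49810 + \frac{1}{4}} = \frac{284635}{9 \left(- \frac{199239}{4}\right)} = \frac{284635}{9} \left(- \frac{4}{199239}\right) = - \frac{1138540}{1793151}$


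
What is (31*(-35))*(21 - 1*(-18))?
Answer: -42315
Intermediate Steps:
(31*(-35))*(21 - 1*(-18)) = -1085*(21 + 18) = -1085*39 = -42315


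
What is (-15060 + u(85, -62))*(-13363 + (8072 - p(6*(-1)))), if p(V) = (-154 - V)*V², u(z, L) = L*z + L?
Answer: -754504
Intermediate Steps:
u(z, L) = L + L*z
p(V) = V²*(-154 - V)
(-15060 + u(85, -62))*(-13363 + (8072 - p(6*(-1)))) = (-15060 - 62*(1 + 85))*(-13363 + (8072 - (6*(-1))²*(-154 - 6*(-1)))) = (-15060 - 62*86)*(-13363 + (8072 - (-6)²*(-154 - 1*(-6)))) = (-15060 - 5332)*(-13363 + (8072 - 36*(-154 + 6))) = -20392*(-13363 + (8072 - 36*(-148))) = -20392*(-13363 + (8072 - 1*(-5328))) = -20392*(-13363 + (8072 + 5328)) = -20392*(-13363 + 13400) = -20392*37 = -754504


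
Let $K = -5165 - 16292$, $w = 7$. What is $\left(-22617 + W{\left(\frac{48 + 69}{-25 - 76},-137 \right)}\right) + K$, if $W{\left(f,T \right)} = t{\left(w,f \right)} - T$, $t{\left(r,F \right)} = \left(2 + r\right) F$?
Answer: $- \frac{4438690}{101} \approx -43947.0$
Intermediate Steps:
$K = -21457$
$t{\left(r,F \right)} = F \left(2 + r\right)$
$W{\left(f,T \right)} = - T + 9 f$ ($W{\left(f,T \right)} = f \left(2 + 7\right) - T = f 9 - T = 9 f - T = - T + 9 f$)
$\left(-22617 + W{\left(\frac{48 + 69}{-25 - 76},-137 \right)}\right) + K = \left(-22617 + \left(\left(-1\right) \left(-137\right) + 9 \frac{48 + 69}{-25 - 76}\right)\right) - 21457 = \left(-22617 + \left(137 + 9 \frac{117}{-101}\right)\right) - 21457 = \left(-22617 + \left(137 + 9 \cdot 117 \left(- \frac{1}{101}\right)\right)\right) - 21457 = \left(-22617 + \left(137 + 9 \left(- \frac{117}{101}\right)\right)\right) - 21457 = \left(-22617 + \left(137 - \frac{1053}{101}\right)\right) - 21457 = \left(-22617 + \frac{12784}{101}\right) - 21457 = - \frac{2271533}{101} - 21457 = - \frac{4438690}{101}$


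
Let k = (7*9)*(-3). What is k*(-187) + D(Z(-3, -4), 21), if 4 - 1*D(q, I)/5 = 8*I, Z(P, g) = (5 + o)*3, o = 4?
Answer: 34523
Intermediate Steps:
k = -189 (k = 63*(-3) = -189)
Z(P, g) = 27 (Z(P, g) = (5 + 4)*3 = 9*3 = 27)
D(q, I) = 20 - 40*I
k*(-187) + D(Z(-3, -4), 21) = -189*(-187) + (20 - 40*21) = 35343 + (20 - 840) = 35343 - 820 = 34523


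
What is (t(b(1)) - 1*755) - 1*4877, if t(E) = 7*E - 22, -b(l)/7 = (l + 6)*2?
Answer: -6340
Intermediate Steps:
b(l) = -84 - 14*l (b(l) = -7*(l + 6)*2 = -7*(6 + l)*2 = -7*(12 + 2*l) = -84 - 14*l)
t(E) = -22 + 7*E
(t(b(1)) - 1*755) - 1*4877 = ((-22 + 7*(-84 - 14*1)) - 1*755) - 1*4877 = ((-22 + 7*(-84 - 14)) - 755) - 4877 = ((-22 + 7*(-98)) - 755) - 4877 = ((-22 - 686) - 755) - 4877 = (-708 - 755) - 4877 = -1463 - 4877 = -6340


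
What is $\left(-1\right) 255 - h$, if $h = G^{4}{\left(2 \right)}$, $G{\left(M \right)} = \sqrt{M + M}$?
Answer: $-271$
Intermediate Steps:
$G{\left(M \right)} = \sqrt{2} \sqrt{M}$ ($G{\left(M \right)} = \sqrt{2 M} = \sqrt{2} \sqrt{M}$)
$h = 16$ ($h = \left(\sqrt{2} \sqrt{2}\right)^{4} = 2^{4} = 16$)
$\left(-1\right) 255 - h = \left(-1\right) 255 - 16 = -255 - 16 = -271$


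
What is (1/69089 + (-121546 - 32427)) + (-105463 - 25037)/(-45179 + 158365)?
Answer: -602031820906678/3909953777 ≈ -1.5397e+5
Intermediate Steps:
(1/69089 + (-121546 - 32427)) + (-105463 - 25037)/(-45179 + 158365) = (1/69089 - 153973) - 130500/113186 = -10637840596/69089 - 130500*1/113186 = -10637840596/69089 - 65250/56593 = -602031820906678/3909953777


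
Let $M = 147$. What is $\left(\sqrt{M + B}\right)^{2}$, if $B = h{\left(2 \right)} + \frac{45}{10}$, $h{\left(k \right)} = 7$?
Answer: $\frac{317}{2} \approx 158.5$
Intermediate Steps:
$B = \frac{23}{2}$ ($B = 7 + \frac{45}{10} = 7 + 45 \cdot \frac{1}{10} = 7 + \frac{9}{2} = \frac{23}{2} \approx 11.5$)
$\left(\sqrt{M + B}\right)^{2} = \left(\sqrt{147 + \frac{23}{2}}\right)^{2} = \left(\sqrt{\frac{317}{2}}\right)^{2} = \left(\frac{\sqrt{634}}{2}\right)^{2} = \frac{317}{2}$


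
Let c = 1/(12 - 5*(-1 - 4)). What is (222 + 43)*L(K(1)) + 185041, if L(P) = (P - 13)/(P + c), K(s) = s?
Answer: 3456949/19 ≈ 1.8194e+5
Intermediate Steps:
c = 1/37 (c = 1/(12 - 5*(-5)) = 1/(12 + 25) = 1/37 ≈ 0.027027)
L(P) = (-13 + P)/(1/37 + P) (L(P) = (P - 13)/(P + 1/37) = (-13 + P)/(1/37 + P))
(222 + 43)*L(K(1)) + 185041 = (222 + 43)*(37*(-13 + 1)/(1 + 37*1)) + 185041 = 265*(37*(-12)/(1 + 37)) + 185041 = 265*(37*(-12)/38) + 185041 = 265*(37*(1/38)*(-12)) + 185041 = 265*(-222/19) + 185041 = -58830/19 + 185041 = 3456949/19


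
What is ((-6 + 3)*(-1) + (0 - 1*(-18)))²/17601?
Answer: 147/5867 ≈ 0.025055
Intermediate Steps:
((-6 + 3)*(-1) + (0 - 1*(-18)))²/17601 = (-3*(-1) + (0 + 18))²*(1/17601) = (3 + 18)²*(1/17601) = 21²*(1/17601) = 441*(1/17601) = 147/5867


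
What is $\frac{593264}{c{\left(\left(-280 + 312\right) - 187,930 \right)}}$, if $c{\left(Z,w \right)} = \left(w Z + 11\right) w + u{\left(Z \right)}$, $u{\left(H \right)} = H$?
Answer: $- \frac{593264}{134049425} \approx -0.0044257$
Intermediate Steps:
$c{\left(Z,w \right)} = Z + w \left(11 + Z w\right)$ ($c{\left(Z,w \right)} = \left(w Z + 11\right) w + Z = \left(Z w + 11\right) w + Z = \left(11 + Z w\right) w + Z = w \left(11 + Z w\right) + Z = Z + w \left(11 + Z w\right)$)
$\frac{593264}{c{\left(\left(-280 + 312\right) - 187,930 \right)}} = \frac{593264}{\left(\left(-280 + 312\right) - 187\right) + 11 \cdot 930 + \left(\left(-280 + 312\right) - 187\right) 930^{2}} = \frac{593264}{\left(32 - 187\right) + 10230 + \left(32 - 187\right) 864900} = \frac{593264}{-155 + 10230 - 134059500} = \frac{593264}{-134049425} = 593264 \left(- \frac{1}{134049425}\right) = - \frac{593264}{134049425}$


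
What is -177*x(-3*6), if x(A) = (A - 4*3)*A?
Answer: -95580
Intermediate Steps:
x(A) = A*(-12 + A) (x(A) = (A - 12)*A = (-12 + A)*A = A*(-12 + A))
-177*x(-3*6) = -177*(-3*6)*(-12 - 3*6) = -(-3186)*(-12 - 18) = -(-3186)*(-30) = -177*540 = -95580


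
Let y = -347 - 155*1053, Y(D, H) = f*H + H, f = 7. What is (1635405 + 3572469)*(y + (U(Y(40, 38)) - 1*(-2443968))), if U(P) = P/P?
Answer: 11876072324718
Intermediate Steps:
Y(D, H) = 8*H (Y(D, H) = 7*H + H = 8*H)
U(P) = 1
y = -163562 (y = -347 - 163215 = -163562)
(1635405 + 3572469)*(y + (U(Y(40, 38)) - 1*(-2443968))) = (1635405 + 3572469)*(-163562 + (1 - 1*(-2443968))) = 5207874*(-163562 + (1 + 2443968)) = 5207874*(-163562 + 2443969) = 5207874*2280407 = 11876072324718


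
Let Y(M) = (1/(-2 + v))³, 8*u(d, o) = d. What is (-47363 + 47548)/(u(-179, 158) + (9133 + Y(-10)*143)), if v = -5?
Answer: 507640/24998411 ≈ 0.020307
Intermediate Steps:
u(d, o) = d/8
Y(M) = -1/343 (Y(M) = (1/(-2 - 5))³ = (1/(-7))³ = (-⅐)³ = -1/343)
(-47363 + 47548)/(u(-179, 158) + (9133 + Y(-10)*143)) = (-47363 + 47548)/((⅛)*(-179) + (9133 - 1/343*143)) = 185/(-179/8 + (9133 - 143/343)) = 185/(-179/8 + 3132476/343) = 185/(24998411/2744) = 185*(2744/24998411) = 507640/24998411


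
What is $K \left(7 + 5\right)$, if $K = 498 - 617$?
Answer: $-1428$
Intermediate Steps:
$K = -119$
$K \left(7 + 5\right) = - 119 \left(7 + 5\right) = \left(-119\right) 12 = -1428$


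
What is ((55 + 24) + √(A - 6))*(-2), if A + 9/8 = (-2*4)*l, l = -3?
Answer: -158 - 3*√30/2 ≈ -166.22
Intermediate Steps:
A = 183/8 (A = -9/8 - 2*4*(-3) = -9/8 - 8*(-3) = -9/8 + 24 = 183/8 ≈ 22.875)
((55 + 24) + √(A - 6))*(-2) = ((55 + 24) + √(183/8 - 6))*(-2) = (79 + √(135/8))*(-2) = (79 + 3*√30/4)*(-2) = -158 - 3*√30/2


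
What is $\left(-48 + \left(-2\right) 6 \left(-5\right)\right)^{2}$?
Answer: $144$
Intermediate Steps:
$\left(-48 + \left(-2\right) 6 \left(-5\right)\right)^{2} = \left(-48 - -60\right)^{2} = \left(-48 + 60\right)^{2} = 12^{2} = 144$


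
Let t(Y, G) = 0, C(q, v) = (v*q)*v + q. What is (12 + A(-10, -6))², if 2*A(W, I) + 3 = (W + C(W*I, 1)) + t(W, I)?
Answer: 17161/4 ≈ 4290.3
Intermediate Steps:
C(q, v) = q + q*v² (C(q, v) = (q*v)*v + q = q*v² + q = q + q*v²)
A(W, I) = -3/2 + W/2 + I*W (A(W, I) = -3/2 + ((W + (W*I)*(1 + 1²)) + 0)/2 = -3/2 + ((W + (I*W)*(1 + 1)) + 0)/2 = -3/2 + ((W + (I*W)*2) + 0)/2 = -3/2 + ((W + 2*I*W) + 0)/2 = -3/2 + (W + 2*I*W)/2 = -3/2 + (W/2 + I*W) = -3/2 + W/2 + I*W)
(12 + A(-10, -6))² = (12 + (-3/2 + (½)*(-10) - 6*(-10)))² = (12 + (-3/2 - 5 + 60))² = (12 + 107/2)² = (131/2)² = 17161/4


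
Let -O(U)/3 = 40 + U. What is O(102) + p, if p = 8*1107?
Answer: 8430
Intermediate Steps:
O(U) = -120 - 3*U (O(U) = -3*(40 + U) = -120 - 3*U)
p = 8856
O(102) + p = (-120 - 3*102) + 8856 = (-120 - 306) + 8856 = -426 + 8856 = 8430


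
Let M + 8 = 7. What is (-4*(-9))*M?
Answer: -36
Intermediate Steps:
M = -1 (M = -8 + 7 = -1)
(-4*(-9))*M = -4*(-9)*(-1) = 36*(-1) = -36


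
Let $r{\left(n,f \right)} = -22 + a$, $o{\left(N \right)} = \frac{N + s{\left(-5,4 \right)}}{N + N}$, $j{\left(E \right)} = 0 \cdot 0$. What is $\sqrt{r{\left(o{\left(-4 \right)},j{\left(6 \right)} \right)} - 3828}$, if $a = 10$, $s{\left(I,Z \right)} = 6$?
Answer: $16 i \sqrt{15} \approx 61.968 i$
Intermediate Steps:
$j{\left(E \right)} = 0$
$o{\left(N \right)} = \frac{6 + N}{2 N}$ ($o{\left(N \right)} = \frac{N + 6}{N + N} = \frac{6 + N}{2 N}$)
$r{\left(n,f \right)} = -12$ ($r{\left(n,f \right)} = -22 + 10 = -12$)
$\sqrt{r{\left(o{\left(-4 \right)},j{\left(6 \right)} \right)} - 3828} = \sqrt{-12 - 3828} = \sqrt{-3840} = 16 i \sqrt{15}$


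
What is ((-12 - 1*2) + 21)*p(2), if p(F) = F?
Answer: 14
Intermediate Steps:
((-12 - 1*2) + 21)*p(2) = ((-12 - 1*2) + 21)*2 = ((-12 - 2) + 21)*2 = (-14 + 21)*2 = 7*2 = 14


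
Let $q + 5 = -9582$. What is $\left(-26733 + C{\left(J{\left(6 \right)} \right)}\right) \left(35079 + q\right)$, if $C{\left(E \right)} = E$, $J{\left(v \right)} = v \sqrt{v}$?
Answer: $-681477636 + 152952 \sqrt{6} \approx -6.811 \cdot 10^{8}$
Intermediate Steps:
$q = -9587$ ($q = -5 - 9582 = -9587$)
$J{\left(v \right)} = v^{\frac{3}{2}}$
$\left(-26733 + C{\left(J{\left(6 \right)} \right)}\right) \left(35079 + q\right) = \left(-26733 + 6^{\frac{3}{2}}\right) \left(35079 - 9587\right) = \left(-26733 + 6 \sqrt{6}\right) 25492 = -681477636 + 152952 \sqrt{6}$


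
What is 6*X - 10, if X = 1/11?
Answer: -104/11 ≈ -9.4545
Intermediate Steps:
X = 1/11 ≈ 0.090909
6*X - 10 = 6*(1/11) - 10 = 6/11 - 10 = -104/11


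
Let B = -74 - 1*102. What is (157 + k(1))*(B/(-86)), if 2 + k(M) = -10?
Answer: 12760/43 ≈ 296.74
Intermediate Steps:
B = -176 (B = -74 - 102 = -176)
k(M) = -12 (k(M) = -2 - 10 = -12)
(157 + k(1))*(B/(-86)) = (157 - 12)*(-176/(-86)) = 145*(-176*(-1/86)) = 145*(88/43) = 12760/43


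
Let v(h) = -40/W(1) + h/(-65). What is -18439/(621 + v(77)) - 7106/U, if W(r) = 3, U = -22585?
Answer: -80366354941/2670992440 ≈ -30.089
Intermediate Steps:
v(h) = -40/3 - h/65 (v(h) = -40/3 + h/(-65) = -40*⅓ + h*(-1/65) = -40/3 - h/65)
-18439/(621 + v(77)) - 7106/U = -18439/(621 + (-40/3 - 1/65*77)) - 7106/(-22585) = -18439/(621 + (-40/3 - 77/65)) - 7106*(-1/22585) = -18439/(621 - 2831/195) + 7106/22585 = -18439/118264/195 + 7106/22585 = -18439*195/118264 + 7106/22585 = -3595605/118264 + 7106/22585 = -80366354941/2670992440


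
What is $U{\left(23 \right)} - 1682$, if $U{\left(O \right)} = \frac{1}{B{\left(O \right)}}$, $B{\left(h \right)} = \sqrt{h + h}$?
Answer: $-1682 + \frac{\sqrt{46}}{46} \approx -1681.9$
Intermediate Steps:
$B{\left(h \right)} = \sqrt{2} \sqrt{h}$ ($B{\left(h \right)} = \sqrt{2 h} = \sqrt{2} \sqrt{h}$)
$U{\left(O \right)} = \frac{\sqrt{2}}{2 \sqrt{O}}$ ($U{\left(O \right)} = \frac{1}{\sqrt{2} \sqrt{O}} = \frac{\sqrt{2}}{2 \sqrt{O}}$)
$U{\left(23 \right)} - 1682 = \frac{\sqrt{2}}{2 \sqrt{23}} - 1682 = \frac{\sqrt{2} \frac{\sqrt{23}}{23}}{2} - 1682 = \frac{\sqrt{46}}{46} - 1682 = -1682 + \frac{\sqrt{46}}{46}$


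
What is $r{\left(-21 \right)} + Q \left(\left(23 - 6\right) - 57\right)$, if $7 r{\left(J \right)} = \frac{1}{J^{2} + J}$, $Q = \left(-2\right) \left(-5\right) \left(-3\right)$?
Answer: $\frac{3528001}{2940} \approx 1200.0$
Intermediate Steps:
$Q = -30$ ($Q = 10 \left(-3\right) = -30$)
$r{\left(J \right)} = \frac{1}{7 \left(J + J^{2}\right)}$ ($r{\left(J \right)} = \frac{1}{7 \left(J^{2} + J\right)} = \frac{1}{7 \left(J + J^{2}\right)}$)
$r{\left(-21 \right)} + Q \left(\left(23 - 6\right) - 57\right) = \frac{1}{7 \left(-21\right) \left(1 - 21\right)} - 30 \left(\left(23 - 6\right) - 57\right) = \frac{1}{7} \left(- \frac{1}{21}\right) \frac{1}{-20} - 30 \left(17 - 57\right) = \frac{1}{7} \left(- \frac{1}{21}\right) \left(- \frac{1}{20}\right) - -1200 = \frac{1}{2940} + 1200 = \frac{3528001}{2940}$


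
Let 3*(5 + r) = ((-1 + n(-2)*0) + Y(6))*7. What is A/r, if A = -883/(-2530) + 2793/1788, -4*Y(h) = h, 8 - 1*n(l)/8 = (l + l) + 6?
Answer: -4322547/24503050 ≈ -0.17641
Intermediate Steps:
n(l) = 16 - 16*l (n(l) = 64 - 8*((l + l) + 6) = 64 - 8*(2*l + 6) = 64 - 8*(6 + 2*l) = 64 + (-48 - 16*l) = 16 - 16*l)
Y(h) = -h/4
A = 1440849/753940 (A = -883*(-1/2530) + 2793*(1/1788) = 883/2530 + 931/596 = 1440849/753940 ≈ 1.9111)
r = -65/6 (r = -5 + (((-1 + (16 - 16*(-2))*0) - ¼*6)*7)/3 = -5 + (((-1 + (16 + 32)*0) - 3/2)*7)/3 = -5 + (((-1 + 48*0) - 3/2)*7)/3 = -5 + (((-1 + 0) - 3/2)*7)/3 = -5 + ((-1 - 3/2)*7)/3 = -5 + (-5/2*7)/3 = -5 + (⅓)*(-35/2) = -5 - 35/6 = -65/6 ≈ -10.833)
A/r = 1440849/(753940*(-65/6)) = (1440849/753940)*(-6/65) = -4322547/24503050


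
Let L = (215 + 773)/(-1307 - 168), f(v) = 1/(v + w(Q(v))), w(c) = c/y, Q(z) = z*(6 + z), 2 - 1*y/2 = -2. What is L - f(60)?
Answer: -109963/163725 ≈ -0.67163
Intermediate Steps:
y = 8 (y = 4 - 2*(-2) = 4 + 4 = 8)
w(c) = c/8
f(v) = 1/(v + v*(6 + v)/8) (f(v) = 1/(v + (v*(6 + v))/8) = 1/(v + v*(6 + v)/8))
L = -988/1475 (L = 988/(-1475) = 988*(-1/1475) = -988/1475 ≈ -0.66983)
L - f(60) = -988/1475 - 8/(60*(14 + 60)) = -988/1475 - 8/(60*74) = -988/1475 - 1*1/555 = -988/1475 - 1/555 = -109963/163725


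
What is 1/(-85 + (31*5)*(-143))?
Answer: -1/22250 ≈ -4.4944e-5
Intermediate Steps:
1/(-85 + (31*5)*(-143)) = 1/(-85 + 155*(-143)) = 1/(-85 - 22165) = 1/(-22250) = -1/22250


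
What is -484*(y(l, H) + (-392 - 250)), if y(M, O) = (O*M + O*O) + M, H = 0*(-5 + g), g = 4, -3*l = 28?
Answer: 945736/3 ≈ 3.1525e+5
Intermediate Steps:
l = -28/3 (l = -1/3*28 = -28/3 ≈ -9.3333)
H = 0 (H = 0*(-5 + 4) = 0*(-1) = 0)
y(M, O) = M + O**2 + M*O (y(M, O) = (M*O + O**2) + M = (O**2 + M*O) + M = M + O**2 + M*O)
-484*(y(l, H) + (-392 - 250)) = -484*((-28/3 + 0**2 - 28/3*0) + (-392 - 250)) = -484*((-28/3 + 0 + 0) - 642) = -484*(-28/3 - 642) = -484*(-1954/3) = 945736/3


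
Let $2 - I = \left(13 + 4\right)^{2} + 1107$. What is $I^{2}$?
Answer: $1943236$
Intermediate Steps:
$I = -1394$ ($I = 2 - \left(\left(13 + 4\right)^{2} + 1107\right) = 2 - \left(17^{2} + 1107\right) = 2 - \left(289 + 1107\right) = 2 - 1396 = -1394$)
$I^{2} = \left(-1394\right)^{2} = 1943236$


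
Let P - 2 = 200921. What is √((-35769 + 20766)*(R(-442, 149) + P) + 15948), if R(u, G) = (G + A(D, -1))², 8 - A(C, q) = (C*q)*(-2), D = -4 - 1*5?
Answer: 6*I*√96497186 ≈ 58940.0*I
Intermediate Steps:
D = -9 (D = -4 - 5 = -9)
P = 200923 (P = 2 + 200921 = 200923)
A(C, q) = 8 + 2*C*q (A(C, q) = 8 - C*q*(-2) = 8 - (-2)*C*q = 8 + 2*C*q)
R(u, G) = (26 + G)² (R(u, G) = (G + (8 + 2*(-9)*(-1)))² = (G + (8 + 18))² = (G + 26)² = (26 + G)²)
√((-35769 + 20766)*(R(-442, 149) + P) + 15948) = √((-35769 + 20766)*((26 + 149)² + 200923) + 15948) = √(-15003*(175² + 200923) + 15948) = √(-15003*(30625 + 200923) + 15948) = √(-15003*231548 + 15948) = √(-3473914644 + 15948) = √(-3473898696) = 6*I*√96497186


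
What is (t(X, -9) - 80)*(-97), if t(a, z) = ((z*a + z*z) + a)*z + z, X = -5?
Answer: 114266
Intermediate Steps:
t(a, z) = z + z*(a + z**2 + a*z) (t(a, z) = ((a*z + z**2) + a)*z + z = ((z**2 + a*z) + a)*z + z = (a + z**2 + a*z)*z + z = z*(a + z**2 + a*z) + z = z + z*(a + z**2 + a*z))
(t(X, -9) - 80)*(-97) = (-9*(1 - 5 + (-9)**2 - 5*(-9)) - 80)*(-97) = (-9*(1 - 5 + 81 + 45) - 80)*(-97) = (-9*122 - 80)*(-97) = (-1098 - 80)*(-97) = -1178*(-97) = 114266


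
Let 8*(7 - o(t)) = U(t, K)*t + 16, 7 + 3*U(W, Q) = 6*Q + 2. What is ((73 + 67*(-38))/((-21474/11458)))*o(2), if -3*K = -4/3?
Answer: 2649381779/386532 ≈ 6854.2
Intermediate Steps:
K = 4/9 (K = -(-4)/(3*3) = -⅓*(-4/3) = 4/9 ≈ 0.44444)
U(W, Q) = -5/3 + 2*Q (U(W, Q) = -7/3 + (6*Q + 2)/3 = -7/3 + (2 + 6*Q)/3 = -7/3 + (⅔ + 2*Q) = -5/3 + 2*Q)
o(t) = 5 + 7*t/72 (o(t) = 7 - ((-5/3 + 2*(4/9))*t + 16)/8 = 7 - ((-5/3 + 8/9)*t + 16)/8 = 7 - (-7*t/9 + 16)/8 = 7 - (16 - 7*t/9)/8 = 7 + (-2 + 7*t/72) = 5 + 7*t/72)
((73 + 67*(-38))/((-21474/11458)))*o(2) = ((73 + 67*(-38))/((-21474/11458)))*(5 + (7/72)*2) = ((73 - 2546)/((-21474*1/11458)))*(5 + 7/36) = -2473/(-10737/5729)*(187/36) = -2473*(-5729/10737)*(187/36) = (14167817/10737)*(187/36) = 2649381779/386532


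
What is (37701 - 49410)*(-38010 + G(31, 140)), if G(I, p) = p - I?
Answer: 443782809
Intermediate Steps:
(37701 - 49410)*(-38010 + G(31, 140)) = (37701 - 49410)*(-38010 + (140 - 1*31)) = -11709*(-38010 + (140 - 31)) = -11709*(-38010 + 109) = -11709*(-37901) = 443782809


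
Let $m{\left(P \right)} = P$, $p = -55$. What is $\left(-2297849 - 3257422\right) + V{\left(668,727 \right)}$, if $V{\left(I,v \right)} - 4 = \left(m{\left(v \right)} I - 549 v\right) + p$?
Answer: $-5468809$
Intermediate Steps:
$V{\left(I,v \right)} = -51 - 549 v + I v$ ($V{\left(I,v \right)} = 4 - \left(55 + 549 v - v I\right) = 4 - \left(55 + 549 v - I v\right) = -51 - 549 v + I v$)
$\left(-2297849 - 3257422\right) + V{\left(668,727 \right)} = \left(-2297849 - 3257422\right) - -86462 = -5555271 - -86462 = -5555271 + 86462 = -5468809$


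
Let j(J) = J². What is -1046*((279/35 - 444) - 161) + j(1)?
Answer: 21857251/35 ≈ 6.2449e+5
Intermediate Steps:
-1046*((279/35 - 444) - 161) + j(1) = -1046*((279/35 - 444) - 161) + 1² = -1046*((279*(1/35) - 444) - 161) + 1 = -1046*((279/35 - 444) - 161) + 1 = -1046*(-15261/35 - 161) + 1 = -1046*(-20896/35) + 1 = 21857216/35 + 1 = 21857251/35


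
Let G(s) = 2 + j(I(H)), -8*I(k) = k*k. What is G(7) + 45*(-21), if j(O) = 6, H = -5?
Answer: -937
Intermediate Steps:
I(k) = -k**2/8 (I(k) = -k*k/8 = -k**2/8)
G(s) = 8 (G(s) = 2 + 6 = 8)
G(7) + 45*(-21) = 8 + 45*(-21) = 8 - 945 = -937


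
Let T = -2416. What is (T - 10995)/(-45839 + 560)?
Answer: 13411/45279 ≈ 0.29619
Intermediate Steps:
(T - 10995)/(-45839 + 560) = (-2416 - 10995)/(-45839 + 560) = -13411/(-45279) = -13411*(-1/45279) = 13411/45279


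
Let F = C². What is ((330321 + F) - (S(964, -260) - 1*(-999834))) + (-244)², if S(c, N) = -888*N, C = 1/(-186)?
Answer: -29090288771/34596 ≈ -8.4086e+5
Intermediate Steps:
C = -1/186 ≈ -0.0053763
F = 1/34596 (F = (-1/186)² = 1/34596 ≈ 2.8905e-5)
((330321 + F) - (S(964, -260) - 1*(-999834))) + (-244)² = ((330321 + 1/34596) - (-888*(-260) - 1*(-999834))) + (-244)² = (11427785317/34596 - (230880 + 999834)) + 59536 = (11427785317/34596 - 1*1230714) + 59536 = (11427785317/34596 - 1230714) + 59536 = -31149996227/34596 + 59536 = -29090288771/34596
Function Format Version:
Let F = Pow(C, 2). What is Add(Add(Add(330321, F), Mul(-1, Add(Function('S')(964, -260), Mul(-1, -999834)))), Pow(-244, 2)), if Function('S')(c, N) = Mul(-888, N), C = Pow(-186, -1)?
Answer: Rational(-29090288771, 34596) ≈ -8.4086e+5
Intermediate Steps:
C = Rational(-1, 186) ≈ -0.0053763
F = Rational(1, 34596) (F = Pow(Rational(-1, 186), 2) = Rational(1, 34596) ≈ 2.8905e-5)
Add(Add(Add(330321, F), Mul(-1, Add(Function('S')(964, -260), Mul(-1, -999834)))), Pow(-244, 2)) = Add(Add(Add(330321, Rational(1, 34596)), Mul(-1, Add(Mul(-888, -260), Mul(-1, -999834)))), Pow(-244, 2)) = Add(Add(Rational(11427785317, 34596), Mul(-1, Add(230880, 999834))), 59536) = Add(Add(Rational(11427785317, 34596), Mul(-1, 1230714)), 59536) = Add(Add(Rational(11427785317, 34596), -1230714), 59536) = Add(Rational(-31149996227, 34596), 59536) = Rational(-29090288771, 34596)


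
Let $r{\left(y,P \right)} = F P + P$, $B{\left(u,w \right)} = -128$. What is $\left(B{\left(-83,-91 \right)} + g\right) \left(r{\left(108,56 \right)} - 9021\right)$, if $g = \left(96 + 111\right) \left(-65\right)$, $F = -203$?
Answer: $276183139$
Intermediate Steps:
$g = -13455$ ($g = 207 \left(-65\right) = -13455$)
$r{\left(y,P \right)} = - 202 P$ ($r{\left(y,P \right)} = - 203 P + P = - 202 P$)
$\left(B{\left(-83,-91 \right)} + g\right) \left(r{\left(108,56 \right)} - 9021\right) = \left(-128 - 13455\right) \left(\left(-202\right) 56 - 9021\right) = - 13583 \left(-11312 - 9021\right) = \left(-13583\right) \left(-20333\right) = 276183139$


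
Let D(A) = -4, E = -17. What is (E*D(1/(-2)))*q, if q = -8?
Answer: -544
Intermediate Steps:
(E*D(1/(-2)))*q = -17*(-4)*(-8) = 68*(-8) = -544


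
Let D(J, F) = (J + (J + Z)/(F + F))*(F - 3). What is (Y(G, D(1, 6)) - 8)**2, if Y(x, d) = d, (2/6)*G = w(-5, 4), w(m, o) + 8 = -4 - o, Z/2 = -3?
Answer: 625/16 ≈ 39.063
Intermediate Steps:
Z = -6 (Z = 2*(-3) = -6)
D(J, F) = (-3 + F)*(J + (-6 + J)/(2*F)) (D(J, F) = (J + (J - 6)/(F + F))*(F - 3) = (J + (-6 + J)/((2*F)))*(-3 + F) = (J + (-6 + J)*(1/(2*F)))*(-3 + F) = (J + (-6 + J)/(2*F))*(-3 + F) = (-3 + F)*(J + (-6 + J)/(2*F)))
w(m, o) = -12 - o (w(m, o) = -8 + (-4 - o) = -12 - o)
G = -48 (G = 3*(-12 - 1*4) = 3*(-12 - 4) = 3*(-16) = -48)
(Y(G, D(1, 6)) - 8)**2 = ((1/2)*(18 - 3*1 - 1*6*(6 + 5*1 - 2*6*1))/6 - 8)**2 = ((1/2)*(1/6)*(18 - 3 - 1*6*(6 + 5 - 12)) - 8)**2 = ((1/2)*(1/6)*(18 - 3 - 1*6*(-1)) - 8)**2 = ((1/2)*(1/6)*(18 - 3 + 6) - 8)**2 = ((1/2)*(1/6)*21 - 8)**2 = (7/4 - 8)**2 = (-25/4)**2 = 625/16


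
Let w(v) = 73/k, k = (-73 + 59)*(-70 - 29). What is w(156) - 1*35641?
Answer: -49398353/1386 ≈ -35641.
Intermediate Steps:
k = 1386 (k = -14*(-99) = 1386)
w(v) = 73/1386
w(156) - 1*35641 = 73/1386 - 1*35641 = 73/1386 - 35641 = -49398353/1386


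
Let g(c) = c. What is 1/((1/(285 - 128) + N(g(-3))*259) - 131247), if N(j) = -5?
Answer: -157/20809093 ≈ -7.5448e-6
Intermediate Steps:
1/((1/(285 - 128) + N(g(-3))*259) - 131247) = 1/((1/(285 - 128) - 5*259) - 131247) = 1/((1/157 - 1295) - 131247) = 1/(-203314/157 - 131247) = 1/(-20809093/157) = -157/20809093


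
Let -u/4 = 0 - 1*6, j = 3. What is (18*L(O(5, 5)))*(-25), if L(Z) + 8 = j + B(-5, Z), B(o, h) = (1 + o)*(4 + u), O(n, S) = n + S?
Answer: 52650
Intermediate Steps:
u = 24 (u = -4*(0 - 1*6) = -4*(0 - 6) = -4*(-6) = 24)
O(n, S) = S + n
B(o, h) = 28 + 28*o (B(o, h) = (1 + o)*(4 + 24) = (1 + o)*28 = 28 + 28*o)
L(Z) = -117 (L(Z) = -8 + (3 + (28 + 28*(-5))) = -8 + (3 + (28 - 140)) = -8 + (3 - 112) = -8 - 109 = -117)
(18*L(O(5, 5)))*(-25) = (18*(-117))*(-25) = -2106*(-25) = 52650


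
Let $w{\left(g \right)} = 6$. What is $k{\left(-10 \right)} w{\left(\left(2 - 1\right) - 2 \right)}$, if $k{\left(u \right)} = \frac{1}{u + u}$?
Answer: $- \frac{3}{10} \approx -0.3$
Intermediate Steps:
$k{\left(u \right)} = \frac{1}{2 u}$
$k{\left(-10 \right)} w{\left(\left(2 - 1\right) - 2 \right)} = \frac{1}{2 \left(-10\right)} 6 = \frac{1}{2} \left(- \frac{1}{10}\right) 6 = \left(- \frac{1}{20}\right) 6 = - \frac{3}{10}$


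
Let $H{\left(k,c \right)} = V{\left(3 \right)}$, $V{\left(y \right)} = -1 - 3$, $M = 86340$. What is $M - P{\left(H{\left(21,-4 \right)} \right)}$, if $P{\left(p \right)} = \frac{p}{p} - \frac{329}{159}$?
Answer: $\frac{13728230}{159} \approx 86341.0$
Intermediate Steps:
$V{\left(y \right)} = -4$ ($V{\left(y \right)} = -1 - 3 = -4$)
$H{\left(k,c \right)} = -4$
$P{\left(p \right)} = - \frac{170}{159}$ ($P{\left(p \right)} = 1 - \frac{329}{159} = - \frac{170}{159}$)
$M - P{\left(H{\left(21,-4 \right)} \right)} = 86340 - - \frac{170}{159} = 86340 + \frac{170}{159} = \frac{13728230}{159}$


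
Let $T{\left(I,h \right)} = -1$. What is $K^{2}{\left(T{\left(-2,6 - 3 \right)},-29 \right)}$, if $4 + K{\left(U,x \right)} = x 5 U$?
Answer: $19881$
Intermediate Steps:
$K{\left(U,x \right)} = -4 + 5 U x$ ($K{\left(U,x \right)} = -4 + x 5 U = -4 + 5 x U = -4 + 5 U x$)
$K^{2}{\left(T{\left(-2,6 - 3 \right)},-29 \right)} = \left(-4 + 5 \left(-1\right) \left(-29\right)\right)^{2} = \left(-4 + 145\right)^{2} = 141^{2} = 19881$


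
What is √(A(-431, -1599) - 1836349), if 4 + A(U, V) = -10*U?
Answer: I*√1832043 ≈ 1353.5*I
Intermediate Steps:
A(U, V) = -4 - 10*U
√(A(-431, -1599) - 1836349) = √((-4 - 10*(-431)) - 1836349) = √((-4 + 4310) - 1836349) = √(4306 - 1836349) = √(-1832043) = I*√1832043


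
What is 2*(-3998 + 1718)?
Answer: -4560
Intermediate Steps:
2*(-3998 + 1718) = 2*(-2280) = -4560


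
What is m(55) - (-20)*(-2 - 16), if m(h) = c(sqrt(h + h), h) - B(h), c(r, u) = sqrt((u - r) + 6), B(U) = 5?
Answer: -365 + sqrt(61 - sqrt(110)) ≈ -357.89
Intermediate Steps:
c(r, u) = sqrt(6 + u - r)
m(h) = -5 + sqrt(6 + h - sqrt(2)*sqrt(h)) (m(h) = sqrt(6 + h - sqrt(h + h)) - 1*5 = sqrt(6 + h - sqrt(2*h)) - 5 = sqrt(6 + h - sqrt(2)*sqrt(h)) - 5 = -5 + sqrt(6 + h - sqrt(2)*sqrt(h)))
m(55) - (-20)*(-2 - 16) = (-5 + sqrt(6 + 55 - sqrt(2)*sqrt(55))) - (-20)*(-2 - 16) = (-5 + sqrt(6 + 55 - sqrt(110))) - (-20)*(-18) = (-5 + sqrt(61 - sqrt(110))) - 1*360 = (-5 + sqrt(61 - sqrt(110))) - 360 = -365 + sqrt(61 - sqrt(110))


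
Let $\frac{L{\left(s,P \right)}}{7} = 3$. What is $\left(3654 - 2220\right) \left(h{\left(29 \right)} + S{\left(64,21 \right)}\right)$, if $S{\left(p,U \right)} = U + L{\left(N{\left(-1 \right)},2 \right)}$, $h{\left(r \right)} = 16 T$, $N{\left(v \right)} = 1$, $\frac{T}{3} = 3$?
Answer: $266724$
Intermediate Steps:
$T = 9$ ($T = 3 \cdot 3 = 9$)
$L{\left(s,P \right)} = 21$ ($L{\left(s,P \right)} = 7 \cdot 3 = 21$)
$h{\left(r \right)} = 144$ ($h{\left(r \right)} = 16 \cdot 9 = 144$)
$S{\left(p,U \right)} = 21 + U$ ($S{\left(p,U \right)} = U + 21 = 21 + U$)
$\left(3654 - 2220\right) \left(h{\left(29 \right)} + S{\left(64,21 \right)}\right) = \left(3654 - 2220\right) \left(144 + \left(21 + 21\right)\right) = 1434 \left(144 + 42\right) = 1434 \cdot 186 = 266724$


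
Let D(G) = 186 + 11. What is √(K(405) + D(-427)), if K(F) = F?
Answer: √602 ≈ 24.536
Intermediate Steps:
D(G) = 197
√(K(405) + D(-427)) = √(405 + 197) = √602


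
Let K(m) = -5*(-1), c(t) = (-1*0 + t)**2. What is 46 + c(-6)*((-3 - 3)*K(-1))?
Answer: -1034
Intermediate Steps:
c(t) = t**2 (c(t) = (0 + t)**2 = t**2)
K(m) = 5
46 + c(-6)*((-3 - 3)*K(-1)) = 46 + (-6)**2*((-3 - 3)*5) = 46 + 36*(-6*5) = 46 + 36*(-30) = 46 - 1080 = -1034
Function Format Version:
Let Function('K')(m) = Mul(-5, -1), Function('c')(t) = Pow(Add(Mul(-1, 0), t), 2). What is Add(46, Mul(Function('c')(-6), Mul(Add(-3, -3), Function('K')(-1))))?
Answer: -1034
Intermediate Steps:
Function('c')(t) = Pow(t, 2) (Function('c')(t) = Pow(Add(0, t), 2) = Pow(t, 2))
Function('K')(m) = 5
Add(46, Mul(Function('c')(-6), Mul(Add(-3, -3), Function('K')(-1)))) = Add(46, Mul(Pow(-6, 2), Mul(Add(-3, -3), 5))) = Add(46, Mul(36, Mul(-6, 5))) = Add(46, Mul(36, -30)) = Add(46, -1080) = -1034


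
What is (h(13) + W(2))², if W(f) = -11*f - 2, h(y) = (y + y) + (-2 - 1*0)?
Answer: 0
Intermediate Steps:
h(y) = -2 + 2*y (h(y) = 2*y + (-2 + 0) = 2*y - 2 = -2 + 2*y)
W(f) = -2 - 11*f
(h(13) + W(2))² = ((-2 + 2*13) + (-2 - 11*2))² = ((-2 + 26) + (-2 - 22))² = (24 - 24)² = 0² = 0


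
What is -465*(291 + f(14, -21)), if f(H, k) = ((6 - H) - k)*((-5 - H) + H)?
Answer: -105090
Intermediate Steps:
f(H, k) = -30 + 5*H + 5*k (f(H, k) = (6 - H - k)*(-5) = -30 + 5*H + 5*k)
-465*(291 + f(14, -21)) = -465*(291 + (-30 + 5*14 + 5*(-21))) = -465*(291 + (-30 + 70 - 105)) = -465*(291 - 65) = -465*226 = -105090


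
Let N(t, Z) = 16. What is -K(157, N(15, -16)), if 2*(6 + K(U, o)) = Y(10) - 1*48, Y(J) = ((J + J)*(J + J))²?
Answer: -79970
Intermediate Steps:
Y(J) = 16*J⁴ (Y(J) = ((2*J)*(2*J))² = (4*J²)² = 16*J⁴)
K(U, o) = 79970 (K(U, o) = -6 + (16*10⁴ - 1*48)/2 = -6 + (16*10000 - 48)/2 = -6 + (160000 - 48)/2 = -6 + (½)*159952 = -6 + 79976 = 79970)
-K(157, N(15, -16)) = -1*79970 = -79970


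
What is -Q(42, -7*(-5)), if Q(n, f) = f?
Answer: -35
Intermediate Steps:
-Q(42, -7*(-5)) = -(-7)*(-5) = -1*35 = -35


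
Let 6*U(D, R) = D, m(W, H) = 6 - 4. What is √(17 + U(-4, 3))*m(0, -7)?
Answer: 14*√3/3 ≈ 8.0829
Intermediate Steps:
m(W, H) = 2
U(D, R) = D/6
√(17 + U(-4, 3))*m(0, -7) = √(17 + (⅙)*(-4))*2 = √(17 - ⅔)*2 = √(49/3)*2 = (7*√3/3)*2 = 14*√3/3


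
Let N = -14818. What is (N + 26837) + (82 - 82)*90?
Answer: 12019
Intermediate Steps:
(N + 26837) + (82 - 82)*90 = (-14818 + 26837) + (82 - 82)*90 = 12019 + 0*90 = 12019 + 0 = 12019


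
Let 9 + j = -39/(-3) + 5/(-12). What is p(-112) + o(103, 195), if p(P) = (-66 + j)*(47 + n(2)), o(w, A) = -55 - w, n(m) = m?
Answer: -38597/12 ≈ -3216.4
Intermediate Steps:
j = 43/12 (j = -9 + (-39/(-3) + 5/(-12)) = -9 + (-39*(-⅓) + 5*(-1/12)) = -9 + (13 - 5/12) = -9 + 151/12 = 43/12 ≈ 3.5833)
p(P) = -36701/12 (p(P) = (-66 + 43/12)*(47 + 2) = -749/12*49 = -36701/12)
p(-112) + o(103, 195) = -36701/12 + (-55 - 1*103) = -36701/12 + (-55 - 103) = -36701/12 - 158 = -38597/12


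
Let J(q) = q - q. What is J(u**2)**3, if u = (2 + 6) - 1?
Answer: 0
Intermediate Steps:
u = 7 (u = 8 - 1 = 7)
J(q) = 0
J(u**2)**3 = 0**3 = 0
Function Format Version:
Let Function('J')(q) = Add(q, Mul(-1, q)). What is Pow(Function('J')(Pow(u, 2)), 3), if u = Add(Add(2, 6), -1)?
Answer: 0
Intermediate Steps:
u = 7 (u = Add(8, -1) = 7)
Function('J')(q) = 0
Pow(Function('J')(Pow(u, 2)), 3) = Pow(0, 3) = 0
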